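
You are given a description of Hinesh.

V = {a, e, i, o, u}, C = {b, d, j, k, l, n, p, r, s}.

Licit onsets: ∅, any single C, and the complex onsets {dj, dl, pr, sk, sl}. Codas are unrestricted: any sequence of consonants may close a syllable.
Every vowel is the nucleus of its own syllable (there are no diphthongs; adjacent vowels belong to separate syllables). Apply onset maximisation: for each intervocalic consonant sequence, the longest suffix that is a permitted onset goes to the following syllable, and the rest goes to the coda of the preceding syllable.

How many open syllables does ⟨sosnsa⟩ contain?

Vowels present: o, a; each is a nucleus, giving 2 syllables.
/o…a/ gap (V1→V2): /sns/ — longest licit onset from the right is /s/, leaving /sn/ as coda.
Syllabification: sosn.sa.
Classifying each syllable: /sosn/ (closed), /sa/ (open).
Open syllables: 1.

1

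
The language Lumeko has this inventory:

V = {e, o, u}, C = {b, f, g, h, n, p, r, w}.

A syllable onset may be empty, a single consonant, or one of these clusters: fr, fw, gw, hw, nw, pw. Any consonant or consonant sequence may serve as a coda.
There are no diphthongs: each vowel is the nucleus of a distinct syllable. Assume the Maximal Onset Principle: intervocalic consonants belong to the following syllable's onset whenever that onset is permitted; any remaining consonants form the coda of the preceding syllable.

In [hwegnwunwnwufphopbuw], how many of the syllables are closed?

5

The vowels are e, u, u, o, u — 5 nuclei, so 5 syllables.
Between /e/ (V1) and /u/ (V2): /gnw/; trying suffixes from longest down, /nw/ is the first permitted one, so coda /g/ | onset /nw/.
Between /u/ (V2) and /u/ (V3): /nwnw/ — longest licit onset from the right is /nw/, leaving /nw/ as coda.
Between /u/ (V3) and /o/ (V4): /fph/; trying suffixes from longest down, /h/ is the first permitted one, so coda /fp/ | onset /h/.
Between /o/ (V4) and /u/ (V5): cluster /pb/ — the longest permitted-onset suffix is /b/; onset = /b/, preceding coda = /p/.
Syllabification: hweg.nwunw.nwufp.hop.buw.
Classifying each syllable: /hweg/ (closed), /nwunw/ (closed), /nwufp/ (closed), /hop/ (closed), /buw/ (closed).
Closed syllables: 5.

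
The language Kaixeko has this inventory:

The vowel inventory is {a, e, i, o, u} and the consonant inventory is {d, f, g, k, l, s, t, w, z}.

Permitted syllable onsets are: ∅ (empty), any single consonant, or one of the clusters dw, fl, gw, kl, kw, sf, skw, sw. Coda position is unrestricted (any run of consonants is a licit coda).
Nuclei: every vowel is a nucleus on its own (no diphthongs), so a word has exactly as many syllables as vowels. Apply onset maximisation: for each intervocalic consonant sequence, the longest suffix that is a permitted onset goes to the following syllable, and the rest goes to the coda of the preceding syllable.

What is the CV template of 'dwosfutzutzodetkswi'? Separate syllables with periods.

CCV.CCVC.CVC.CV.CVCC.CCV

The vowels are o, u, u, o, e, i — 6 nuclei, so 6 syllables.
σ1/σ2 boundary: /sf/ — entire cluster is a permitted onset → onset /sf/, coda ∅.
σ2/σ3 boundary: /tz/ — longest licit onset from the right is /z/, leaving /t/ as coda.
σ3/σ4 boundary: cluster /tz/ — the longest permitted-onset suffix is /z/; onset = /z/, preceding coda = /t/.
σ4/σ5 boundary: just /d/ — single C goes to the following onset.
σ5/σ6 boundary: /tksw/ splits as /tk/ + /sw/ (/sw/ is the longest suffix that is a licit onset).
Result: dwo.sfut.zut.zo.detk.swi.
Mapping each syllable to C/V: /dwo/ → CCV, /sfut/ → CCVC, /zut/ → CVC, /zo/ → CV, /detk/ → CVCC, /swi/ → CCV.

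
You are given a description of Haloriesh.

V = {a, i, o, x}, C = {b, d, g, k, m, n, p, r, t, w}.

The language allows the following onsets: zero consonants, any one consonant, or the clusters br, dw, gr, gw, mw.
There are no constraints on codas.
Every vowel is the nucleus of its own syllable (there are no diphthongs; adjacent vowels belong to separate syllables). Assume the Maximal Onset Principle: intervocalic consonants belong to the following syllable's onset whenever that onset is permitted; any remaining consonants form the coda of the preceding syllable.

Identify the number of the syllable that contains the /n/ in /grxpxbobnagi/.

4

The vowels are x, x, o, a, i — 5 nuclei, so 5 syllables.
/x…x/ gap (V1→V2): just /p/ — single C goes to the following onset.
/x…o/ gap (V2→V3): just /b/ — single C goes to the following onset.
/o…a/ gap (V3→V4): /bn/; trying suffixes from longest down, /n/ is the first permitted one, so coda /b/ | onset /n/.
/a…i/ gap (V4→V5): /g/ is a single consonant, so it becomes the next onset.
Putting it together: grx.px.bob.na.gi.
The /n/ is in the onset of syllable 4 (/na/).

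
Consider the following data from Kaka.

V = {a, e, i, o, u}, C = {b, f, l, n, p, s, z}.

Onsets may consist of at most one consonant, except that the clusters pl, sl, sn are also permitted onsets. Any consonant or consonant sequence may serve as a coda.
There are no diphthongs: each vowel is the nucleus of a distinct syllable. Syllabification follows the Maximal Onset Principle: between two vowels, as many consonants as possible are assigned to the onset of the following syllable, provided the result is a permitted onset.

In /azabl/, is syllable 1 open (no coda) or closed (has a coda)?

The vowels are a, a — 2 nuclei, so 2 syllables.
σ1/σ2 boundary: just /z/ — single C goes to the following onset.
So the parse is a.zabl.
Syllable 1 is /a/; it ends in its nucleus with no coda, so it is open.

open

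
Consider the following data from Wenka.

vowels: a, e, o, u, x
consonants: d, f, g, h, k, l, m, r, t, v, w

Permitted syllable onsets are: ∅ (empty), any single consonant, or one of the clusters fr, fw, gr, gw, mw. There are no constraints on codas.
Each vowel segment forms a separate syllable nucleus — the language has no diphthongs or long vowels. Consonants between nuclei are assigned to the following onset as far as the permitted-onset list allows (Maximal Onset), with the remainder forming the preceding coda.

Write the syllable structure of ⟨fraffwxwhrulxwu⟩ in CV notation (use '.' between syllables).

CCVC.CCVCC.CV.CV.CV

The vowels are a, x, u, x, u — 5 nuclei, so 5 syllables.
Between /a/ (V1) and /x/ (V2): cluster /ffw/ — the longest permitted-onset suffix is /fw/; onset = /fw/, preceding coda = /f/.
Between /x/ (V2) and /u/ (V3): cluster /whr/ — the longest permitted-onset suffix is /r/; onset = /r/, preceding coda = /wh/.
Between /u/ (V3) and /x/ (V4): /l/ → onset of the next syllable (single consonants are always licit onsets).
Between /x/ (V4) and /u/ (V5): /w/ is a single consonant, so it becomes the next onset.
So the parse is fraf.fwxwh.ru.lx.wu.
Mapping each syllable to C/V: /fraf/ → CCVC, /fwxwh/ → CCVCC, /ru/ → CV, /lx/ → CV, /wu/ → CV.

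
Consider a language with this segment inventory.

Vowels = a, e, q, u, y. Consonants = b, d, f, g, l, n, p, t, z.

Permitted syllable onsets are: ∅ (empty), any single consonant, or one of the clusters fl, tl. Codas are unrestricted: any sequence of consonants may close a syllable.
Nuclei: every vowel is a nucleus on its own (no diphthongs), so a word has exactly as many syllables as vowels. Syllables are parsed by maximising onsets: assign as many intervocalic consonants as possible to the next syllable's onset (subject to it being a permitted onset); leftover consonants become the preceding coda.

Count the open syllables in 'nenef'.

The vowels are e, e — 2 nuclei, so 2 syllables.
V1 /e/ – V2 /e/: just /n/ — single C goes to the following onset.
Result: ne.nef.
Classifying each syllable: /ne/ (open), /nef/ (closed).
Open syllables: 1.

1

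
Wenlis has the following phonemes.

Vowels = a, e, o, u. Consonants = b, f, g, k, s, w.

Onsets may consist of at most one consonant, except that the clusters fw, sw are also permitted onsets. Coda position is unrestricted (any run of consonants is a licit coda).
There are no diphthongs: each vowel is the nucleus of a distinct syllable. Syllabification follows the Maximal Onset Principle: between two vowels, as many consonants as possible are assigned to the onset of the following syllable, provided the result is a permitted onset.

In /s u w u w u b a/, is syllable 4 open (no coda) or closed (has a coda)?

open

Vowels present: u, u, u, a; each is a nucleus, giving 4 syllables.
V1 /u/ – V2 /u/: just /w/ — single C goes to the following onset.
V2 /u/ – V3 /u/: /w/ → onset of the next syllable (single consonants are always licit onsets).
V3 /u/ – V4 /a/: /b/ is a single consonant, so it becomes the next onset.
Putting it together: su.wu.wu.ba.
Syllable 4 is /ba/; it ends in its nucleus with no coda, so it is open.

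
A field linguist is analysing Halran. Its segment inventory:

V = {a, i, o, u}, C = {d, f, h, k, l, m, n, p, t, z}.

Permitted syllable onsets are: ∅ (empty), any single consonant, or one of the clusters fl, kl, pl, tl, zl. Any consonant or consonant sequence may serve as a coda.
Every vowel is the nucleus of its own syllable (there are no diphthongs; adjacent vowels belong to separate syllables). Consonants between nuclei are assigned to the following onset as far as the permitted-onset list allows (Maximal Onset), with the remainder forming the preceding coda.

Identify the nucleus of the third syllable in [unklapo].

The vowels are u, a, o — 3 nuclei, so 3 syllables.
The third nucleus (vowel 3 from the left) is /o/.

o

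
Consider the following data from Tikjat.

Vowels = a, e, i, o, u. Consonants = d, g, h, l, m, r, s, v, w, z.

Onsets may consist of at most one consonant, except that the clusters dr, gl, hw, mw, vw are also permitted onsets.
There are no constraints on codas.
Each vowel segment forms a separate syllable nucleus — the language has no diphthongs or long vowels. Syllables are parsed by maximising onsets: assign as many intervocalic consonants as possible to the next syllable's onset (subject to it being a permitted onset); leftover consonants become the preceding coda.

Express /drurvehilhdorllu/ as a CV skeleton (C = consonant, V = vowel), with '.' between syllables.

Vowels present: u, e, i, o, u; each is a nucleus, giving 5 syllables.
σ1/σ2 boundary: /rv/ — longest licit onset from the right is /v/, leaving /r/ as coda.
σ2/σ3 boundary: just /h/ — single C goes to the following onset.
σ3/σ4 boundary: cluster /lhd/ — the longest permitted-onset suffix is /d/; onset = /d/, preceding coda = /lh/.
σ4/σ5 boundary: /rll/ — longest licit onset from the right is /l/, leaving /rl/ as coda.
Result: drur.ve.hilh.dorl.lu.
Mapping each syllable to C/V: /drur/ → CCVC, /ve/ → CV, /hilh/ → CVCC, /dorl/ → CVCC, /lu/ → CV.

CCVC.CV.CVCC.CVCC.CV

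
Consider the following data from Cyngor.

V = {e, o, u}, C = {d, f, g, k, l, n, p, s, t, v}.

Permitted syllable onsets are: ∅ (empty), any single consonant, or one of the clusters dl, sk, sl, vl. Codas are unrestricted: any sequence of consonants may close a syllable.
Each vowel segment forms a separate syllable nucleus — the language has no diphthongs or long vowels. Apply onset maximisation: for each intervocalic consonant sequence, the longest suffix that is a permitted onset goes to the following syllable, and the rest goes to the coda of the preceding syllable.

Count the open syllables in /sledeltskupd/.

Vowels present: e, e, u; each is a nucleus, giving 3 syllables.
Between /e/ (V1) and /e/ (V2): just /d/ — single C goes to the following onset.
Between /e/ (V2) and /u/ (V3): /ltsk/ — longest licit onset from the right is /sk/, leaving /lt/ as coda.
Result: sle.delt.skupd.
Classifying each syllable: /sle/ (open), /delt/ (closed), /skupd/ (closed).
Open syllables: 1.

1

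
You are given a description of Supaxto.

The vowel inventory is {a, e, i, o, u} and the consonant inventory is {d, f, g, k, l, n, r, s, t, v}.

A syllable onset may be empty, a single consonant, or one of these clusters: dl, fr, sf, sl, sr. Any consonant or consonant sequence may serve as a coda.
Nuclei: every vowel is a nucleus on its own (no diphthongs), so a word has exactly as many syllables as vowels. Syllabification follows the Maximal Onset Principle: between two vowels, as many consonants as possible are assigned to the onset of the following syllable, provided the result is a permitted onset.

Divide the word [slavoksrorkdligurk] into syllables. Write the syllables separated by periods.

sla.vok.srork.dli.gurk

Vowels present: a, o, o, i, u; each is a nucleus, giving 5 syllables.
/a…o/ gap (V1→V2): just /v/ — single C goes to the following onset.
/o…o/ gap (V2→V3): /ksr/ — longest licit onset from the right is /sr/, leaving /k/ as coda.
/o…i/ gap (V3→V4): cluster /rkdl/ — the longest permitted-onset suffix is /dl/; onset = /dl/, preceding coda = /rk/.
/i…u/ gap (V4→V5): /g/ → onset of the next syllable (single consonants are always licit onsets).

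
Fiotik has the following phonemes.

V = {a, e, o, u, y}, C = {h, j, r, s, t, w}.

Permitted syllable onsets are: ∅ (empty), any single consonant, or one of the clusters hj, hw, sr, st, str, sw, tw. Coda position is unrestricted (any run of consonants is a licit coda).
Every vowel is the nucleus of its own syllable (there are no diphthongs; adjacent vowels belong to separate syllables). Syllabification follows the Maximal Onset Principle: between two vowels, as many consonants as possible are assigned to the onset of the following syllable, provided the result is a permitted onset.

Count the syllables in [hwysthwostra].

The vowels are y, o, a — 3 nuclei, so 3 syllables.

3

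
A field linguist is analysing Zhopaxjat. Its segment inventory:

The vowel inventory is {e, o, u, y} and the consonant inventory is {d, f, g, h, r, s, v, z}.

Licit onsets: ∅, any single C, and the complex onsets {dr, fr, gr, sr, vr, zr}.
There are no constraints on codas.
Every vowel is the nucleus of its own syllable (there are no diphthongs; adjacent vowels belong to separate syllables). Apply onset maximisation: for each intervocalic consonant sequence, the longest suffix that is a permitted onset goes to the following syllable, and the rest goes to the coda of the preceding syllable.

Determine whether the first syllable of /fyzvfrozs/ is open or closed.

closed

Nuclei (vowels): y, o → 2 syllables.
σ1/σ2 boundary: cluster /zvfr/ — the longest permitted-onset suffix is /fr/; onset = /fr/, preceding coda = /zv/.
Syllabification: fyzv.frozs.
Syllable 1 is /fyzv/ with coda /zv/, so it is closed.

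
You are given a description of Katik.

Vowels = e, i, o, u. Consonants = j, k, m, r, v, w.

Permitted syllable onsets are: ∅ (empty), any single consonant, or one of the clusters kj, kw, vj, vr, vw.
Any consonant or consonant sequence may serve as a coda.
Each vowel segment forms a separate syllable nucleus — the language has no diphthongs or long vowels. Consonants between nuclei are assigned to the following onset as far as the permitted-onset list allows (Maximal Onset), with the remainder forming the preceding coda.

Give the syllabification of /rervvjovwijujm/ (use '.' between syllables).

rerv.vjo.vwi.jujm

The vowels are e, o, i, u — 4 nuclei, so 4 syllables.
/e…o/ gap (V1→V2): /rvvj/ splits as /rv/ + /vj/ (/vj/ is the longest suffix that is a licit onset).
/o…i/ gap (V2→V3): /vw/ — entire cluster is a permitted onset → onset /vw/, coda ∅.
/i…u/ gap (V3→V4): just /j/ — single C goes to the following onset.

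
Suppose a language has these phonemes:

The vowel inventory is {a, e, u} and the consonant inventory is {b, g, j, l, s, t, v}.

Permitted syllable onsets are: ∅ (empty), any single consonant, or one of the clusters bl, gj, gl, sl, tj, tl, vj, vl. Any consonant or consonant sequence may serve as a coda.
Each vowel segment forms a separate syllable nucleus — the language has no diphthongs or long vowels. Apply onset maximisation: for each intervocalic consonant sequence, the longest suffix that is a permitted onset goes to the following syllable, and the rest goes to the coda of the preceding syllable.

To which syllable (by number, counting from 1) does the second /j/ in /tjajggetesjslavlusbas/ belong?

1

The vowels are a, e, e, a, u, a — 6 nuclei, so 6 syllables.
/a…e/ gap (V1→V2): /jgg/ splits as /jg/ + /g/ (/g/ is the longest suffix that is a licit onset).
/e…e/ gap (V2→V3): /t/ is a single consonant, so it becomes the next onset.
/e…a/ gap (V3→V4): /sjsl/; trying suffixes from longest down, /sl/ is the first permitted one, so coda /sj/ | onset /sl/.
/a…u/ gap (V4→V5): /vl/ is a licit onset in full, so it all attaches to the next syllable.
/u…a/ gap (V5→V6): /sb/ — longest licit onset from the right is /b/, leaving /s/ as coda.
Putting it together: tjajg.ge.tesj.sla.vlus.bas.
The second /j/ is in the coda of syllable 1 (/tjajg/).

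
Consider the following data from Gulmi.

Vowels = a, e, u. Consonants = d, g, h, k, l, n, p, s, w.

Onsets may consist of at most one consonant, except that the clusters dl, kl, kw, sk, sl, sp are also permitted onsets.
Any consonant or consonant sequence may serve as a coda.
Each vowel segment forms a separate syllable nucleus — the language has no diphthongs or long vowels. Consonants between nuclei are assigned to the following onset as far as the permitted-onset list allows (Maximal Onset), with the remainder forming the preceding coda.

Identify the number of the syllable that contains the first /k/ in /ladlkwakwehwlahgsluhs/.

Vowels present: a, a, e, a, u; each is a nucleus, giving 5 syllables.
σ1/σ2 boundary: /dlkw/ — longest licit onset from the right is /kw/, leaving /dl/ as coda.
σ2/σ3 boundary: /kw/ — entire cluster is a permitted onset → onset /kw/, coda ∅.
σ3/σ4 boundary: cluster /hwl/ — the longest permitted-onset suffix is /l/; onset = /l/, preceding coda = /hw/.
σ4/σ5 boundary: cluster /hgsl/ — the longest permitted-onset suffix is /sl/; onset = /sl/, preceding coda = /hg/.
So the parse is ladl.kwa.kwehw.lahg.sluhs.
The first /k/ is in the onset of syllable 2 (/kwa/).

2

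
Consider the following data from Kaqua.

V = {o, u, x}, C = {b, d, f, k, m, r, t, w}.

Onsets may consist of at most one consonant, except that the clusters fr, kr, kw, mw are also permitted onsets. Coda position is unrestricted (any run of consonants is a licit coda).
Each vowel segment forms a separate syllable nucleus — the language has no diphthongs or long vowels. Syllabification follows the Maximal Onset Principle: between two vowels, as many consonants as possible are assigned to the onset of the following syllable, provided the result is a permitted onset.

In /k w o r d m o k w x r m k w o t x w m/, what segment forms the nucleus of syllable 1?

The vowels are o, o, x, o, x — 5 nuclei, so 5 syllables.
The first nucleus (vowel 1 from the left) is /o/.

o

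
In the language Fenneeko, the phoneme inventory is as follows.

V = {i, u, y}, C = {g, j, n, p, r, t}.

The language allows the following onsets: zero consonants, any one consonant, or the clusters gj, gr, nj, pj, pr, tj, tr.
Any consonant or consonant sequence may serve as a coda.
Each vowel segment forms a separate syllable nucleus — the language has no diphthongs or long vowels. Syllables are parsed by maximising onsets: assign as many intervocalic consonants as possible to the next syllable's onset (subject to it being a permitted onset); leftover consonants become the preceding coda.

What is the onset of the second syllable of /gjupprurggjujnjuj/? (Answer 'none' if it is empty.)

pr

The vowels are u, u, u, u — 4 nuclei, so 4 syllables.
σ1/σ2 boundary: cluster /ppr/ — the longest permitted-onset suffix is /pr/; onset = /pr/, preceding coda = /p/.
σ2/σ3 boundary: /rggj/; trying suffixes from longest down, /gj/ is the first permitted one, so coda /rg/ | onset /gj/.
σ3/σ4 boundary: /jnj/ — longest licit onset from the right is /nj/, leaving /j/ as coda.
Putting it together: gjup.prurg.gjuj.njuj.
Syllable 2 is /prurg/: onset /pr/, nucleus /u/, coda /rg/.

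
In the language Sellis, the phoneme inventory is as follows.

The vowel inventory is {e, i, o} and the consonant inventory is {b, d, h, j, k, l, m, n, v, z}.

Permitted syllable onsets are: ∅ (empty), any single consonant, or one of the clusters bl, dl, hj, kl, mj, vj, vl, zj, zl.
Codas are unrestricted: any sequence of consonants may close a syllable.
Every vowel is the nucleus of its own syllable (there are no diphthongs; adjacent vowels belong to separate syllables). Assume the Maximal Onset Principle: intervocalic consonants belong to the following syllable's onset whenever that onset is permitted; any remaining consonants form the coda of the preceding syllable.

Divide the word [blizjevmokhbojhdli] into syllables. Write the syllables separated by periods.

bli.zjev.mokh.bojh.dli

Nuclei (vowels): i, e, o, o, i → 5 syllables.
V1 /i/ – V2 /e/: cluster /zj/ — /zj/ is itself a permitted onset, so the whole cluster goes right; preceding coda = ∅.
V2 /e/ – V3 /o/: /vm/; trying suffixes from longest down, /m/ is the first permitted one, so coda /v/ | onset /m/.
V3 /o/ – V4 /o/: /khb/; trying suffixes from longest down, /b/ is the first permitted one, so coda /kh/ | onset /b/.
V4 /o/ – V5 /i/: /jhdl/ — longest licit onset from the right is /dl/, leaving /jh/ as coda.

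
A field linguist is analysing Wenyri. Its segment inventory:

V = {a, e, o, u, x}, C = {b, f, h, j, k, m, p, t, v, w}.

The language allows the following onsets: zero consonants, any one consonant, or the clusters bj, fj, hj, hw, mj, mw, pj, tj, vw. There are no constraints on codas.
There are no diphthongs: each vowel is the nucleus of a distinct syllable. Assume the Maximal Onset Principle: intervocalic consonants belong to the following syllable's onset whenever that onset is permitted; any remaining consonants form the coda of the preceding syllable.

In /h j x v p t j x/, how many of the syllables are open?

Nuclei (vowels): x, x → 2 syllables.
Between /x/ (V1) and /x/ (V2): /vptj/ — longest licit onset from the right is /tj/, leaving /vp/ as coda.
So the parse is hjxvp.tjx.
Classifying each syllable: /hjxvp/ (closed), /tjx/ (open).
Open syllables: 1.

1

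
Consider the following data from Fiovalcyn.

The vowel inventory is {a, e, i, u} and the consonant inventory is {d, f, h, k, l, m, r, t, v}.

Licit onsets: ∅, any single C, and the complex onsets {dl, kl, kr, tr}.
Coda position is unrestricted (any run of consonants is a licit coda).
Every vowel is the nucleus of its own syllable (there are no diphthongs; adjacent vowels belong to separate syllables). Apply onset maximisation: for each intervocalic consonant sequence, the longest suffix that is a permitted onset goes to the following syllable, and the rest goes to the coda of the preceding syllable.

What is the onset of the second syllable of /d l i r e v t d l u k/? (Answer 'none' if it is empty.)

Nuclei (vowels): i, e, u → 3 syllables.
/i…e/ gap (V1→V2): /r/ is a single consonant, so it becomes the next onset.
/e…u/ gap (V2→V3): cluster /vtdl/ — the longest permitted-onset suffix is /dl/; onset = /dl/, preceding coda = /vt/.
Syllabification: dli.revt.dluk.
Syllable 2 is /revt/: onset /r/, nucleus /e/, coda /vt/.

r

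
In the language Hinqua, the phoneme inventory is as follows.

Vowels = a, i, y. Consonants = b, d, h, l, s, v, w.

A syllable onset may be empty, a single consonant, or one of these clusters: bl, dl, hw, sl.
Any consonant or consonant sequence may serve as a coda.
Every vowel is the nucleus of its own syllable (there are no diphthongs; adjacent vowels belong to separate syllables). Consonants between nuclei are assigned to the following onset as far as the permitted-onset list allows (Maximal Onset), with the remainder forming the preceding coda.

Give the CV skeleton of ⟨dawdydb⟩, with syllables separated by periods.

Vowels present: a, y; each is a nucleus, giving 2 syllables.
V1 /a/ – V2 /y/: cluster /wd/ — the longest permitted-onset suffix is /d/; onset = /d/, preceding coda = /w/.
Putting it together: daw.dydb.
Mapping each syllable to C/V: /daw/ → CVC, /dydb/ → CVCC.

CVC.CVCC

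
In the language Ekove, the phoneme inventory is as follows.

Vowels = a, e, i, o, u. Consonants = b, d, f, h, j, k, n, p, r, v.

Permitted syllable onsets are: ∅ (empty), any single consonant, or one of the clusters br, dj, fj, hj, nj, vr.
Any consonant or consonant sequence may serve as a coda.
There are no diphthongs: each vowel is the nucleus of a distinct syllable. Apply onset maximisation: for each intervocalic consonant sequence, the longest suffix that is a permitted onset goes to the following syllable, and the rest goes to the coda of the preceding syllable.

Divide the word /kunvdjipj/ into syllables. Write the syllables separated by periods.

kunv.djipj

Vowels present: u, i; each is a nucleus, giving 2 syllables.
/u…i/ gap (V1→V2): /nvdj/; trying suffixes from longest down, /dj/ is the first permitted one, so coda /nv/ | onset /dj/.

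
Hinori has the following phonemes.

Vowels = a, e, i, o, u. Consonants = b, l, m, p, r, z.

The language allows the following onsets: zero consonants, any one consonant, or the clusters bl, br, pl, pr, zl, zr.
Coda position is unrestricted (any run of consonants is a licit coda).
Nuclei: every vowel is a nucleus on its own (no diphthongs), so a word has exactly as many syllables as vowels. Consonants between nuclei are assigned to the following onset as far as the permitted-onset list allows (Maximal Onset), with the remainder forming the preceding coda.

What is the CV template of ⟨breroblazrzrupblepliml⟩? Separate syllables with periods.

CCV.CV.CCVCC.CCVC.CCV.CCVCC

Vowels present: e, o, a, u, e, i; each is a nucleus, giving 6 syllables.
V1 /e/ – V2 /o/: /r/ is a single consonant, so it becomes the next onset.
V2 /o/ – V3 /a/: cluster /bl/ — /bl/ is itself a permitted onset, so the whole cluster goes right; preceding coda = ∅.
V3 /a/ – V4 /u/: /zrzr/ splits as /zr/ + /zr/ (/zr/ is the longest suffix that is a licit onset).
V4 /u/ – V5 /e/: /pbl/; trying suffixes from longest down, /bl/ is the first permitted one, so coda /p/ | onset /bl/.
V5 /e/ – V6 /i/: cluster /pl/ — /pl/ is itself a permitted onset, so the whole cluster goes right; preceding coda = ∅.
So the parse is bre.ro.blazr.zrup.ble.pliml.
Mapping each syllable to C/V: /bre/ → CCV, /ro/ → CV, /blazr/ → CCVCC, /zrup/ → CCVC, /ble/ → CCV, /pliml/ → CCVCC.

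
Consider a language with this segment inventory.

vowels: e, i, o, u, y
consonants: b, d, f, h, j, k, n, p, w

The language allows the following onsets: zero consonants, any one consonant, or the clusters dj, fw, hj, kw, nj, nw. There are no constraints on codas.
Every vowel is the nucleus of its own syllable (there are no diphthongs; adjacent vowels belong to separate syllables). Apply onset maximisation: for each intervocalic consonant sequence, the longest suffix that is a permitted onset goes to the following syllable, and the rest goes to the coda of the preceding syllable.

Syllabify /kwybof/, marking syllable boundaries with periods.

Vowels present: y, o; each is a nucleus, giving 2 syllables.
V1 /y/ – V2 /o/: just /b/ — single C goes to the following onset.

kwy.bof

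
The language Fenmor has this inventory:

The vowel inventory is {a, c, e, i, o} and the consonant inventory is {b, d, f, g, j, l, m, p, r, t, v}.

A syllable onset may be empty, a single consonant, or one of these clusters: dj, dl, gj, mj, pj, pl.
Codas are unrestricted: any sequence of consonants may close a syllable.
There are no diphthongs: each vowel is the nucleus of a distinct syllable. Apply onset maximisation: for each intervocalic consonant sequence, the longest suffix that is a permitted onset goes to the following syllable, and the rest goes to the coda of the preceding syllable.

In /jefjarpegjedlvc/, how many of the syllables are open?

The vowels are e, a, e, e, c — 5 nuclei, so 5 syllables.
V1 /e/ – V2 /a/: cluster /fj/ — the longest permitted-onset suffix is /j/; onset = /j/, preceding coda = /f/.
V2 /a/ – V3 /e/: /rp/ splits as /r/ + /p/ (/p/ is the longest suffix that is a licit onset).
V3 /e/ – V4 /e/: /gj/ — entire cluster is a permitted onset → onset /gj/, coda ∅.
V4 /e/ – V5 /c/: cluster /dlv/ — the longest permitted-onset suffix is /v/; onset = /v/, preceding coda = /dl/.
Result: jef.jar.pe.gjedl.vc.
Classifying each syllable: /jef/ (closed), /jar/ (closed), /pe/ (open), /gjedl/ (closed), /vc/ (open).
Open syllables: 2.

2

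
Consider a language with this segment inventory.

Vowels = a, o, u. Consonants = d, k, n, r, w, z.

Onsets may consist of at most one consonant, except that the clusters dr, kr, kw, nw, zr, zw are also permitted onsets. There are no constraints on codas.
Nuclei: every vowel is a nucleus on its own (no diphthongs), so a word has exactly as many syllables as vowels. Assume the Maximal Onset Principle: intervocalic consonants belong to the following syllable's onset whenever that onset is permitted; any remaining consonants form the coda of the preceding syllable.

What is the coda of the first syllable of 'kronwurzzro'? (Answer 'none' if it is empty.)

Nuclei (vowels): o, u, o → 3 syllables.
σ1/σ2 boundary: /nw/ is a licit onset in full, so it all attaches to the next syllable.
σ2/σ3 boundary: /rzzr/ splits as /rz/ + /zr/ (/zr/ is the longest suffix that is a licit onset).
Putting it together: kro.nwurz.zro.
Syllable 1 is /kro/: onset /kr/, nucleus /o/, coda ∅.

none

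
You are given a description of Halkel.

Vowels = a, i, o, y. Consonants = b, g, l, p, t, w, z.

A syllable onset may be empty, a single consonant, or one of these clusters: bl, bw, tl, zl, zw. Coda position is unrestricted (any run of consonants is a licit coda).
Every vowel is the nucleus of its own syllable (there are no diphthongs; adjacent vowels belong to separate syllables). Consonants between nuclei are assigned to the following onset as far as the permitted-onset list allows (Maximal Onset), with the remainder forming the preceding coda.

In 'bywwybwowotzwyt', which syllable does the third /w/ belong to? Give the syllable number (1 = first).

The vowels are y, y, o, o, y — 5 nuclei, so 5 syllables.
V1 /y/ – V2 /y/: cluster /ww/ — the longest permitted-onset suffix is /w/; onset = /w/, preceding coda = /w/.
V2 /y/ – V3 /o/: cluster /bw/ — /bw/ is itself a permitted onset, so the whole cluster goes right; preceding coda = ∅.
V3 /o/ – V4 /o/: /w/ → onset of the next syllable (single consonants are always licit onsets).
V4 /o/ – V5 /y/: /tzw/ — longest licit onset from the right is /zw/, leaving /t/ as coda.
Putting it together: byw.wy.bwo.wot.zwyt.
The third /w/ is in the onset of syllable 3 (/bwo/).

3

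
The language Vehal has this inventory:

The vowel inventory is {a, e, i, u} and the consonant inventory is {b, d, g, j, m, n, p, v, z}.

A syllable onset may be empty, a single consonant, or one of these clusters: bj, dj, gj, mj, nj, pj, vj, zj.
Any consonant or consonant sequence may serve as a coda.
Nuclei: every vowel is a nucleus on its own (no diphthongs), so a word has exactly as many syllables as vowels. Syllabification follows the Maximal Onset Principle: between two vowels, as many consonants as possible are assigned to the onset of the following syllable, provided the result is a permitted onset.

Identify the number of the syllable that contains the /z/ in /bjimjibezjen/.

4

Vowels present: i, i, e, e; each is a nucleus, giving 4 syllables.
σ1/σ2 boundary: /mj/ is a licit onset in full, so it all attaches to the next syllable.
σ2/σ3 boundary: /b/ is a single consonant, so it becomes the next onset.
σ3/σ4 boundary: cluster /zj/ — /zj/ is itself a permitted onset, so the whole cluster goes right; preceding coda = ∅.
So the parse is bji.mji.be.zjen.
The /z/ is in the onset of syllable 4 (/zjen/).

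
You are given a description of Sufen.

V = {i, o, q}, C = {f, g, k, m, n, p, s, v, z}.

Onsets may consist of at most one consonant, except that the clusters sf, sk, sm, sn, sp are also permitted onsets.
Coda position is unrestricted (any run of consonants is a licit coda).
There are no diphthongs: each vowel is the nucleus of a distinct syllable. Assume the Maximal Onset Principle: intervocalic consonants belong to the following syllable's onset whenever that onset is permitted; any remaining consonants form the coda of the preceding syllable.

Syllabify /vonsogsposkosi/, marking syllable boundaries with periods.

von.sog.spo.sko.si

Vowels present: o, o, o, o, i; each is a nucleus, giving 5 syllables.
/o…o/ gap (V1→V2): /ns/ splits as /n/ + /s/ (/s/ is the longest suffix that is a licit onset).
/o…o/ gap (V2→V3): /gsp/ splits as /g/ + /sp/ (/sp/ is the longest suffix that is a licit onset).
/o…o/ gap (V3→V4): /sk/ is a licit onset in full, so it all attaches to the next syllable.
/o…i/ gap (V4→V5): /s/ is a single consonant, so it becomes the next onset.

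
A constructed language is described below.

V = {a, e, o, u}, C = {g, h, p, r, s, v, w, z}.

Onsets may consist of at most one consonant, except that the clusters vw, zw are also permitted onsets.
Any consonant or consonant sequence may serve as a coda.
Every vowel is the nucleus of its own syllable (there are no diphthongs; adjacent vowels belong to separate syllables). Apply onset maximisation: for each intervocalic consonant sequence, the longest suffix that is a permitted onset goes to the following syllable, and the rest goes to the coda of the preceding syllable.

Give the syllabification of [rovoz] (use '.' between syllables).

ro.voz

Vowels present: o, o; each is a nucleus, giving 2 syllables.
/o…o/ gap (V1→V2): /v/ → onset of the next syllable (single consonants are always licit onsets).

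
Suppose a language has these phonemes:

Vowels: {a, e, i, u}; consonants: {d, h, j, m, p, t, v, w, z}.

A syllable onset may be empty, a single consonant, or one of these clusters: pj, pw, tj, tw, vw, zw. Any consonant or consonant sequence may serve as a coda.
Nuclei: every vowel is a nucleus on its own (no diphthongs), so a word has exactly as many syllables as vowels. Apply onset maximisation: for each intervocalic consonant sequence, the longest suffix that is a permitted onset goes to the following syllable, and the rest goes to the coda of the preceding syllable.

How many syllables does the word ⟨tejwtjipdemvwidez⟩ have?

Vowels present: e, i, e, i, e; each is a nucleus, giving 5 syllables.

5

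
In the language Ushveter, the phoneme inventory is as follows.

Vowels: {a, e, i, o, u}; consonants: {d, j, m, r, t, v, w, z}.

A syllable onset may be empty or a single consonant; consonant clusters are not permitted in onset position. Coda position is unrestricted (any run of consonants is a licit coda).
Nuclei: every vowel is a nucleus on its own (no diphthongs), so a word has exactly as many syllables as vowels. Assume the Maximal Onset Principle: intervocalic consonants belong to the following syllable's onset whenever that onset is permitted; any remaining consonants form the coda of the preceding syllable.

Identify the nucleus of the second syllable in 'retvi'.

i

Vowels present: e, i; each is a nucleus, giving 2 syllables.
The second nucleus (vowel 2 from the left) is /i/.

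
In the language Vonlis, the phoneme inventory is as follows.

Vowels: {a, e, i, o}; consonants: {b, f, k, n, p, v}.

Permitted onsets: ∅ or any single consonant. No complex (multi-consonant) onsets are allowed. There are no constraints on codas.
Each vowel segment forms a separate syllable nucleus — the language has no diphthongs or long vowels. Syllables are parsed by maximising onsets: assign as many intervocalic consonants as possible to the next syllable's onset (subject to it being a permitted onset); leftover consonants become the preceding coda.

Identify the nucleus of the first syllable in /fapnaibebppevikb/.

a

Nuclei (vowels): a, a, i, e, e, i → 6 syllables.
The first nucleus (vowel 1 from the left) is /a/.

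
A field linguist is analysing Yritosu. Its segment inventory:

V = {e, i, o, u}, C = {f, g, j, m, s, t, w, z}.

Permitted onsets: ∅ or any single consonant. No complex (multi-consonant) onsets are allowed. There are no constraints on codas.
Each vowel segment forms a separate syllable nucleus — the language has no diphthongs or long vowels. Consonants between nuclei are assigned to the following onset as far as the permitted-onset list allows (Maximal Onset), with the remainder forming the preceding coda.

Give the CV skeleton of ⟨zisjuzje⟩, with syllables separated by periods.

CVC.CVC.CV

Nuclei (vowels): i, u, e → 3 syllables.
σ1/σ2 boundary: cluster /sj/ — the longest permitted-onset suffix is /j/; onset = /j/, preceding coda = /s/.
σ2/σ3 boundary: cluster /zj/ — the longest permitted-onset suffix is /j/; onset = /j/, preceding coda = /z/.
Putting it together: zis.juz.je.
Mapping each syllable to C/V: /zis/ → CVC, /juz/ → CVC, /je/ → CV.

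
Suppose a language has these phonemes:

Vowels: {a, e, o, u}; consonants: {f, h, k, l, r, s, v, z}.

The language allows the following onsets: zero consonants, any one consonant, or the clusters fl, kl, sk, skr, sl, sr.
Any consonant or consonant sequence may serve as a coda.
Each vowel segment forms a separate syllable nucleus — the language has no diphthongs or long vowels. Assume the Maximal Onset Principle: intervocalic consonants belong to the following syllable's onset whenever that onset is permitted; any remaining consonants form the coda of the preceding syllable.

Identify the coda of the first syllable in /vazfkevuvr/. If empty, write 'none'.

zf

The vowels are a, e, u — 3 nuclei, so 3 syllables.
Between /a/ (V1) and /e/ (V2): /zfk/; trying suffixes from longest down, /k/ is the first permitted one, so coda /zf/ | onset /k/.
Between /e/ (V2) and /u/ (V3): /v/ is a single consonant, so it becomes the next onset.
Syllabification: vazf.ke.vuvr.
Syllable 1 is /vazf/: onset /v/, nucleus /a/, coda /zf/.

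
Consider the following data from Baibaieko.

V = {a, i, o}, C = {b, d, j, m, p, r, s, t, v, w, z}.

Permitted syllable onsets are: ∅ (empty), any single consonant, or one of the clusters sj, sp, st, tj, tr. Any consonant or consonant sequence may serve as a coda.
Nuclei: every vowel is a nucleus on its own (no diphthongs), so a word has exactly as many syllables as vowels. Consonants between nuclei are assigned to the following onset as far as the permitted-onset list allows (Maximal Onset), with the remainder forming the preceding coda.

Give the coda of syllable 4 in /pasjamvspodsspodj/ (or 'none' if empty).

dj

Nuclei (vowels): a, a, o, o → 4 syllables.
/a…a/ gap (V1→V2): cluster /sj/ — /sj/ is itself a permitted onset, so the whole cluster goes right; preceding coda = ∅.
/a…o/ gap (V2→V3): cluster /mvsp/ — the longest permitted-onset suffix is /sp/; onset = /sp/, preceding coda = /mv/.
/o…o/ gap (V3→V4): cluster /dssp/ — the longest permitted-onset suffix is /sp/; onset = /sp/, preceding coda = /ds/.
Syllabification: pa.sjamv.spods.spodj.
Syllable 4 is /spodj/: onset /sp/, nucleus /o/, coda /dj/.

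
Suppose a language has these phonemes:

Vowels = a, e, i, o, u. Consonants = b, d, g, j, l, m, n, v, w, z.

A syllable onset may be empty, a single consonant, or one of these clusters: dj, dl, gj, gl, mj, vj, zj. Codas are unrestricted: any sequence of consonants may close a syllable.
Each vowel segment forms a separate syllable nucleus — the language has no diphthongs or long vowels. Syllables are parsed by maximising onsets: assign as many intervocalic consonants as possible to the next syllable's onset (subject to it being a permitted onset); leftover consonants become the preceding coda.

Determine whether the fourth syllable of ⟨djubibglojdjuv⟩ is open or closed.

The vowels are u, i, o, u — 4 nuclei, so 4 syllables.
σ1/σ2 boundary: /b/ → onset of the next syllable (single consonants are always licit onsets).
σ2/σ3 boundary: /bgl/ splits as /b/ + /gl/ (/gl/ is the longest suffix that is a licit onset).
σ3/σ4 boundary: /jdj/ — longest licit onset from the right is /dj/, leaving /j/ as coda.
So the parse is dju.bib.gloj.djuv.
Syllable 4 is /djuv/ with coda /v/, so it is closed.

closed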